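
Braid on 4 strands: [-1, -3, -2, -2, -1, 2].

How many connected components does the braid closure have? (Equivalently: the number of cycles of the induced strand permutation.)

2

Derivation:
Track the strand permutation on 4 strands, starting from identity.
  step 1: s1^-1 swaps positions 1,2 -> [2 1 3 4]
  step 2: s3^-1 swaps positions 3,4 -> [2 1 4 3]
  step 3: s2^-1 swaps positions 2,3 -> [2 4 1 3]
  step 4: s2^-1 swaps positions 2,3 -> [2 1 4 3]
  step 5: s1^-1 swaps positions 1,2 -> [1 2 4 3]
  step 6: s2 swaps positions 2,3 -> [1 4 2 3]
Final permutation (position -> original strand): [1 4 2 3]
Closure components = cycle count of this permutation = 2.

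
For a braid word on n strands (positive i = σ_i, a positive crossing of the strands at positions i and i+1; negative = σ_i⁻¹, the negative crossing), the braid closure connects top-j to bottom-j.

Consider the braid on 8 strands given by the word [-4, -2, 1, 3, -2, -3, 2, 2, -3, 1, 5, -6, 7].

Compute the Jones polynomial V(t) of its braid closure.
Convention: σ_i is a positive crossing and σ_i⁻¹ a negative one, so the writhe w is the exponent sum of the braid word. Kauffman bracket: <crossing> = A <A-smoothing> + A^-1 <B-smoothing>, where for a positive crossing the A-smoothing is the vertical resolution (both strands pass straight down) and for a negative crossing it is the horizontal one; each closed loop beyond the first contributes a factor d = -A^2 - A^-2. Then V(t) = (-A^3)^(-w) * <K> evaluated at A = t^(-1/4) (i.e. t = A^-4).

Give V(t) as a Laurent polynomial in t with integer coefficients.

The presented braid s4^-1 s2^-1 s1 s3 s2^-1 s3^-1 s2 s2 s3^-1 s1 s5 s6^-1 s7 on 8 strands reduces by inverse Markov moves (closure unchanged at each step):
  Destabilize: the word has the form β·s7 where s7 occurs only as the final letter (β ∈ B_7); drop it and the last strand → 7 strands.
  Destabilize: the word has the form β·s6^-1 where s6^-1 occurs only as the final letter (β ∈ B_6); drop it and the last strand → 6 strands.
  Destabilize: the word has the form β·s5 where s5 occurs only as the final letter (β ∈ B_5); drop it and the last strand → 5 strands.
Reduced to β = s4^-1 s2^-1 s1 s3 s2^-1 s3^-1 s2 s2 s3^-1 s1 on 5 strands, 10 crossings.
Compute on β:
Braid: s4^-1 s2^-1 s1 s3 s2^-1 s3^-1 s2 s2 s3^-1 s1 on 5 strands, 10 crossings.
Writhe w = (#positive) - (#negative) = 5 - 5 = 0.
Enumerate smoothing states for the bracket polynomial. There are 2^10 = 1024 states.
For each crossing: s=0 is the vertical smoothing, s=1 horizontal. Crossing k contributes A^(sign_k * (1 - 2*s_k)); loop factor d = -A^2 - A^-2.
Tabulate the states by total A-exponent and number of loops L (A-exp: L × count):
  A^10: L=4 ×1
  A^8: L=3 ×9, L=5 ×1
  A^6: L=2 ×27, L=4 ×18
  A^4: L=1 ×28, L=3 ×78, L=5 ×14
  A^2: L=2 ×116, L=4 ×88, L=6 ×6
  A^0: L=1 ×27, L=3 ×178, L=5 ×46, L=7 ×1
  A^-2: L=2 ×78, L=4 ×123, L=6 ×9
  A^-4: L=1 ×6, L=3 ×78, L=5 ×36
  A^-6: L=2 ×11, L=4 ×31, L=6 ×3
  A^-8: L=3 ×6, L=5 ×4
  A^-10: L=4 ×1
Each group contributes A^e * Σ count * d^(L-1):
Powers of d = -A^2 - A^-2: d^2 = A^4 + 2 + A^-4; d^3 = -A^6 - 3*A^2 - 3*A^-2 - A^-6; d^4 = A^8 + 4*A^4 + 6 + 4*A^-4 + A^-8; d^5 = -A^10 - 5*A^6 - 10*A^2 - 10*A^-2 - 5*A^-6 - A^-10; d^6 = A^12 + 6*A^8 + 15*A^4 + 20 + 15*A^-4 + 6*A^-8 + A^-12.
  A^10 * (d^3) = -A^16 - 3*A^12 - 3*A^8 - A^4
  A^8 * (9*d^2 + d^4) = A^16 + 13*A^12 + 24*A^8 + 13*A^4 + 1
  A^6 * (27*d + 18*d^3) = -18*A^12 - 81*A^8 - 81*A^4 - 18
  A^4 * (28 + 78*d^2 + 14*d^4) = 14*A^12 + 134*A^8 + 268*A^4 + 134 + 14*A^-4
  A^2 * (116*d + 88*d^3 + 6*d^5) = -6*A^12 - 118*A^8 - 440*A^4 - 440 - 118*A^-4 - 6*A^-8
  A^0 * (27 + 178*d^2 + 46*d^4 + d^6) = A^12 + 52*A^8 + 377*A^4 + 679 + 377*A^-4 + 52*A^-8 + A^-12
  A^-2 * (78*d + 123*d^3 + 9*d^5) = -9*A^8 - 168*A^4 - 537 - 537*A^-4 - 168*A^-8 - 9*A^-12
  A^-4 * (6 + 78*d^2 + 36*d^4) = 36*A^4 + 222 + 378*A^-4 + 222*A^-8 + 36*A^-12
  A^-6 * (11*d + 31*d^3 + 3*d^5) = -3*A^4 - 46 - 134*A^-4 - 134*A^-8 - 46*A^-12 - 3*A^-16
  A^-8 * (6*d^2 + 4*d^4) = 4 + 22*A^-4 + 36*A^-8 + 22*A^-12 + 4*A^-16
  A^-10 * (d^3) = -A^-4 - 3*A^-8 - 3*A^-12 - A^-16
Summing the groups: <K> = A^12 - A^8 + A^4 - 1 + A^-4 - A^-8 + A^-12
Normalise by the writhe: (-A^3)^(-w) = (-A^3)^(0) = 1, so f(A) = 1 * <K> = A^12 - A^8 + A^4 - 1 + A^-4 - A^-8 + A^-12.
Substitute A = t^(-1/4), i.e. A^e → t^(-e/4): V(t) = t^3 - t^2 + t - 1 + t^-1 - t^-2 + t^-3

Answer: t^3 - t^2 + t - 1 + t^-1 - t^-2 + t^-3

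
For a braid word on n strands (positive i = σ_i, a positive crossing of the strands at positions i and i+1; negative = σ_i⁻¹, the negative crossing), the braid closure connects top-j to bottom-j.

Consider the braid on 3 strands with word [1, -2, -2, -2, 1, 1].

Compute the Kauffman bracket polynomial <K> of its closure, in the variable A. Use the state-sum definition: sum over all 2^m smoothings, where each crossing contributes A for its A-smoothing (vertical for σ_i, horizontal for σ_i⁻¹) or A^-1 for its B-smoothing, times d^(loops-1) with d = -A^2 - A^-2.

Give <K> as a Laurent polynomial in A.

-A^12 + A^8 - A^4 + 3 - A^-4 + A^-8 - A^-12

Derivation:
Braid: s1 s2^-1 s2^-1 s2^-1 s1 s1 on 3 strands, 6 crossings.
Writhe w = (#positive) - (#negative) = 3 - 3 = 0.
Enumerate smoothing states for the bracket polynomial. There are 2^6 = 64 states.
For each crossing: s=0 is the vertical smoothing, s=1 horizontal. Crossing k contributes A^(sign_k * (1 - 2*s_k)); loop factor d = -A^2 - A^-2.
Tabulate the states by total A-exponent and number of loops L (A-exp: L × count):
  A^6: L=4 ×1
  A^4: L=3 ×6
  A^2: L=2 ×12, L=4 ×3
  A^0: L=1 ×9, L=3 ×10, L=5 ×1
  A^-2: L=2 ×12, L=4 ×3
  A^-4: L=3 ×6
  A^-6: L=4 ×1
Each group contributes A^e * Σ count * d^(L-1):
Powers of d = -A^2 - A^-2: d^2 = A^4 + 2 + A^-4; d^3 = -A^6 - 3*A^2 - 3*A^-2 - A^-6; d^4 = A^8 + 4*A^4 + 6 + 4*A^-4 + A^-8.
  A^6 * (d^3) = -A^12 - 3*A^8 - 3*A^4 - 1
  A^4 * (6*d^2) = 6*A^8 + 12*A^4 + 6
  A^2 * (12*d + 3*d^3) = -3*A^8 - 21*A^4 - 21 - 3*A^-4
  A^0 * (9 + 10*d^2 + d^4) = A^8 + 14*A^4 + 35 + 14*A^-4 + A^-8
  A^-2 * (12*d + 3*d^3) = -3*A^4 - 21 - 21*A^-4 - 3*A^-8
  A^-4 * (6*d^2) = 6 + 12*A^-4 + 6*A^-8
  A^-6 * (d^3) = -1 - 3*A^-4 - 3*A^-8 - A^-12
Summing the groups: <K> = -A^12 + A^8 - A^4 + 3 - A^-4 + A^-8 - A^-12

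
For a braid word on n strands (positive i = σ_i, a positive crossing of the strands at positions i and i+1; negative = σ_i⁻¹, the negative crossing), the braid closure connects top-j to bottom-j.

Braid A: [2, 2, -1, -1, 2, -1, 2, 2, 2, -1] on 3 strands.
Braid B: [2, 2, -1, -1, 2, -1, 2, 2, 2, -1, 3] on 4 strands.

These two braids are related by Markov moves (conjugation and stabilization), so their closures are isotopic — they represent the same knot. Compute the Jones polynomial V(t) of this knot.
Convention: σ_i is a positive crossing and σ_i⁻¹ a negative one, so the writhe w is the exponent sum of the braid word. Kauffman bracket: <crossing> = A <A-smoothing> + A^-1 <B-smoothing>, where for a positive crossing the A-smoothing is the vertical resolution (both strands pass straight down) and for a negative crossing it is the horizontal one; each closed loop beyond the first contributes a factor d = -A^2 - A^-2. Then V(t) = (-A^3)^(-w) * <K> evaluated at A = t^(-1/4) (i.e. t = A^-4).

Markov-equivalent braids have isotopic closures, hence identical knot invariants. Strip the Markov moves from each word to reach a common short braid β, then compute V(t) once on β.
Braid A: s2 s2 s1^-1 s1^-1 s2 s1^-1 s2 s2 s2 s1^-1 on 3 strands has no conjugating prefix/suffix or stabilization to strip; take β = s2 s2 s1^-1 s1^-1 s2 s1^-1 s2 s2 s2 s1^-1.
Braid B: s2 s2 s1^-1 s1^-1 s2 s1^-1 s2 s2 s2 s1^-1 s3 on 4 strands reduces by inverse Markov moves (closure unchanged at each step):
  Destabilize: the word has the form β·s3 where s3 occurs only as the final letter (β ∈ B_3); drop it and the last strand → 3 strands.
Reduced to β = s2 s2 s1^-1 s1^-1 s2 s1^-1 s2 s2 s2 s1^-1 on 3 strands, 10 crossings.
Both give the same β = s2 s2 s1^-1 s1^-1 s2 s1^-1 s2 s2 s2 s1^-1 on 3 strands, so one state sum suffices:
Braid: s2 s2 s1^-1 s1^-1 s2 s1^-1 s2 s2 s2 s1^-1 on 3 strands, 10 crossings.
Writhe w = (#positive) - (#negative) = 6 - 4 = 2.
State-sum expansion of <K>. There are 2^10 = 1024 states.
Each crossing splits two ways (0=vertical, 1=horizontal). The state's weight is A^(#A-smoothings - #B-smoothings) * d^(loops - 1).
Tabulate the states by total A-exponent and number of loops L (A-exp: L × count):
  A^10: L=5 ×1
  A^8: L=4 ×10
  A^6: L=3 ×41, L=5 ×4
  A^4: L=2 ×81, L=4 ×38, L=6 ×1
  A^2: L=1 ×71, L=3 ×117, L=5 ×22
  A^0: L=2 ×154, L=4 ×91, L=6 ×7
  A^-2: L=3 ×168, L=5 ×41, L=7 ×1
  A^-4: L=4 ×110, L=6 ×10
  A^-6: L=5 ×44, L=7 ×1
  A^-8: L=6 ×10
  A^-10: L=7 ×1
Each group contributes A^e * Σ count * d^(L-1):
Powers of d = -A^2 - A^-2: d^2 = A^4 + 2 + A^-4; d^3 = -A^6 - 3*A^2 - 3*A^-2 - A^-6; d^4 = A^8 + 4*A^4 + 6 + 4*A^-4 + A^-8; d^5 = -A^10 - 5*A^6 - 10*A^2 - 10*A^-2 - 5*A^-6 - A^-10; d^6 = A^12 + 6*A^8 + 15*A^4 + 20 + 15*A^-4 + 6*A^-8 + A^-12.
  A^10 * (d^4) = A^18 + 4*A^14 + 6*A^10 + 4*A^6 + A^2
  A^8 * (10*d^3) = -10*A^14 - 30*A^10 - 30*A^6 - 10*A^2
  A^6 * (41*d^2 + 4*d^4) = 4*A^14 + 57*A^10 + 106*A^6 + 57*A^2 + 4*A^-2
  A^4 * (81*d + 38*d^3 + d^5) = -A^14 - 43*A^10 - 205*A^6 - 205*A^2 - 43*A^-2 - A^-6
  A^2 * (71 + 117*d^2 + 22*d^4) = 22*A^10 + 205*A^6 + 437*A^2 + 205*A^-2 + 22*A^-6
  A^0 * (154*d + 91*d^3 + 7*d^5) = -7*A^10 - 126*A^6 - 497*A^2 - 497*A^-2 - 126*A^-6 - 7*A^-10
  A^-2 * (168*d^2 + 41*d^4 + d^6) = A^10 + 47*A^6 + 347*A^2 + 602*A^-2 + 347*A^-6 + 47*A^-10 + A^-14
  A^-4 * (110*d^3 + 10*d^5) = -10*A^6 - 160*A^2 - 430*A^-2 - 430*A^-6 - 160*A^-10 - 10*A^-14
  A^-6 * (44*d^4 + d^6) = A^6 + 50*A^2 + 191*A^-2 + 284*A^-6 + 191*A^-10 + 50*A^-14 + A^-18
  A^-8 * (10*d^5) = -10*A^2 - 50*A^-2 - 100*A^-6 - 100*A^-10 - 50*A^-14 - 10*A^-18
  A^-10 * (d^6) = A^2 + 6*A^-2 + 15*A^-6 + 20*A^-10 + 15*A^-14 + 6*A^-18 + A^-22
Summing the groups: <K> = A^18 - 3*A^14 + 6*A^10 - 8*A^6 + 11*A^2 - 12*A^-2 + 11*A^-6 - 9*A^-10 + 6*A^-14 - 3*A^-18 + A^-22
Normalise by the writhe: (-A^3)^(-w) = (-A^3)^(-2) = A^-6, so f(A) = A^-6 * <K> = A^12 - 3*A^8 + 6*A^4 - 8 + 11*A^-4 - 12*A^-8 + 11*A^-12 - 9*A^-16 + 6*A^-20 - 3*A^-24 + A^-28.
Substitute A = t^(-1/4), i.e. A^e → t^(-e/4): V(t) = t^7 - 3*t^6 + 6*t^5 - 9*t^4 + 11*t^3 - 12*t^2 + 11*t - 8 + 6*t^-1 - 3*t^-2 + t^-3

Answer: t^7 - 3*t^6 + 6*t^5 - 9*t^4 + 11*t^3 - 12*t^2 + 11*t - 8 + 6*t^-1 - 3*t^-2 + t^-3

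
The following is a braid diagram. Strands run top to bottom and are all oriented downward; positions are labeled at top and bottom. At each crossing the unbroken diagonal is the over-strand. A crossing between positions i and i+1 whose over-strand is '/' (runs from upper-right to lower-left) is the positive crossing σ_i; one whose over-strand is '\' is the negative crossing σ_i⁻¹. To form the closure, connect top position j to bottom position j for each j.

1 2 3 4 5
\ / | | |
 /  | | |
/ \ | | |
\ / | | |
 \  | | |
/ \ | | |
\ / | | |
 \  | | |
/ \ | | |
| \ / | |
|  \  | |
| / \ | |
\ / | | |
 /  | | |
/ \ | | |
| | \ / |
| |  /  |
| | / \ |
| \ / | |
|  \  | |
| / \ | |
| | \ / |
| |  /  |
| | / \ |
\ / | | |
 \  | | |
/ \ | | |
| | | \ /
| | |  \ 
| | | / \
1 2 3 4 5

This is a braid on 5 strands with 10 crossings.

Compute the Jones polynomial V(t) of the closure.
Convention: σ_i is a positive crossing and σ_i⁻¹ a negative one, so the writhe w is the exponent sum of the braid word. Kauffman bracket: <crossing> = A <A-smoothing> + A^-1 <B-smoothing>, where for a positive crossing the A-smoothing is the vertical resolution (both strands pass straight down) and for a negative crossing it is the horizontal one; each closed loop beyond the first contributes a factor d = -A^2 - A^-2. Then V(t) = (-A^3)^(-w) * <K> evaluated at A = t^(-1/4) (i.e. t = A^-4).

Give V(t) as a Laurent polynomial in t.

Reading the diagram top to bottom ('/'-over between positions i,i+1 = s_i, '\'-over = s_i^-1): braid word = s1 s1^-1 s1^-1 s2^-1 s1 s3 s2^-1 s3 s1^-1 s4^-1.
The presented braid s1 s1^-1 s1^-1 s2^-1 s1 s3 s2^-1 s3 s1^-1 s4^-1 on 5 strands reduces by inverse Markov moves (closure unchanged at each step):
  Destabilize: the word has the form β·s4^-1 where s4^-1 occurs only as the final letter (β ∈ B_4); drop it and the last strand → 4 strands.
  Deconjugate: the word is γ·β·γ⁻¹ with γ = s1 (prefix) and γ⁻¹ = s1^-1 (suffix); strip both.
Reduced to β = s1^-1 s1^-1 s2^-1 s1 s3 s2^-1 s3 on 4 strands, 7 crossings.
Compute on β:
Braid: s1^-1 s1^-1 s2^-1 s1 s3 s2^-1 s3 on 4 strands, 7 crossings.
Writhe w = (#positive) - (#negative) = 3 - 4 = -1.
Enumerate smoothing states for the bracket polynomial. There are 2^7 = 128 states.
For each crossing: s=0 is the vertical smoothing, s=1 horizontal. Crossing k contributes A^(sign_k * (1 - 2*s_k)); loop factor d = -A^2 - A^-2.
Tabulate the states by total A-exponent and number of loops L (A-exp: L × count):
  A^7: L=4 ×1
  A^5: L=3 ×7
  A^3: L=2 ×17, L=4 ×4
  A^1: L=1 ×14, L=3 ×20, L=5 ×1
  A^-1: L=2 ×27, L=4 ×8
  A^-3: L=1 ×5, L=3 ×15, L=5 ×1
  A^-5: L=2 ×4, L=4 ×3
  A^-7: L=3 ×1
Each group contributes A^e * Σ count * d^(L-1):
Powers of d = -A^2 - A^-2: d^2 = A^4 + 2 + A^-4; d^3 = -A^6 - 3*A^2 - 3*A^-2 - A^-6; d^4 = A^8 + 4*A^4 + 6 + 4*A^-4 + A^-8.
  A^7 * (d^3) = -A^13 - 3*A^9 - 3*A^5 - A
  A^5 * (7*d^2) = 7*A^9 + 14*A^5 + 7*A
  A^3 * (17*d + 4*d^3) = -4*A^9 - 29*A^5 - 29*A - 4*A^-3
  A^1 * (14 + 20*d^2 + d^4) = A^9 + 24*A^5 + 60*A + 24*A^-3 + A^-7
  A^-1 * (27*d + 8*d^3) = -8*A^5 - 51*A - 51*A^-3 - 8*A^-7
  A^-3 * (5 + 15*d^2 + d^4) = A^5 + 19*A + 41*A^-3 + 19*A^-7 + A^-11
  A^-5 * (4*d + 3*d^3) = -3*A - 13*A^-3 - 13*A^-7 - 3*A^-11
  A^-7 * (d^2) = A^-3 + 2*A^-7 + A^-11
Summing the groups: <K> = -A^13 + A^9 - A^5 + 2*A - 2*A^-3 + A^-7 - A^-11
Normalise by the writhe: (-A^3)^(-w) = (-A^3)^(1) = -A^3, so f(A) = -A^3 * <K> = A^16 - A^12 + A^8 - 2*A^4 + 2 - A^-4 + A^-8.
Substitute A = t^(-1/4), i.e. A^e → t^(-e/4): V(t) = t^2 - t + 2 - 2*t^-1 + t^-2 - t^-3 + t^-4

Answer: t^2 - t + 2 - 2*t^-1 + t^-2 - t^-3 + t^-4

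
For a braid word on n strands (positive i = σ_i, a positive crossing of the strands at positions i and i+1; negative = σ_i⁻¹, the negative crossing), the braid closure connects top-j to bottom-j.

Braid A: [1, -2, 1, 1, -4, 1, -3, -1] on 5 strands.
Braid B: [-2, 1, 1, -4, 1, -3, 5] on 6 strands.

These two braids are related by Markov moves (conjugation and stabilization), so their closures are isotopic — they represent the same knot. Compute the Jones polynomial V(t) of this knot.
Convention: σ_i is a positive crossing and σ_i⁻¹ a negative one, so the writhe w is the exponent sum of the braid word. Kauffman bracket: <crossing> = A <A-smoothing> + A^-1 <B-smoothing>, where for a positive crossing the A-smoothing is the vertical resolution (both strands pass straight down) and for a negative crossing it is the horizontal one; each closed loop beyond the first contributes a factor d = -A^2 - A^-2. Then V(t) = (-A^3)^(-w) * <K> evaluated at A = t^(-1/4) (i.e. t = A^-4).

Markov-equivalent braids have isotopic closures, hence identical knot invariants. Strip the Markov moves from each word to reach a common short braid β, then compute V(t) once on β.
Braid A: s1 s2^-1 s1 s1 s4^-1 s1 s3^-1 s1^-1 on 5 strands reduces by inverse Markov moves (closure unchanged at each step):
  Deconjugate: the word is γ·β·γ⁻¹ with γ = s1 (prefix) and γ⁻¹ = s1^-1 (suffix); strip both.
Reduced to β = s2^-1 s1 s1 s4^-1 s1 s3^-1 on 5 strands, 6 crossings.
Braid B: s2^-1 s1 s1 s4^-1 s1 s3^-1 s5 on 6 strands reduces by inverse Markov moves (closure unchanged at each step):
  Destabilize: the word has the form β·s5 where s5 occurs only as the final letter (β ∈ B_5); drop it and the last strand → 5 strands.
Reduced to β = s2^-1 s1 s1 s4^-1 s1 s3^-1 on 5 strands, 6 crossings.
Both give the same β = s2^-1 s1 s1 s4^-1 s1 s3^-1 on 5 strands, so one state sum suffices:
Braid: s2^-1 s1 s1 s4^-1 s1 s3^-1 on 5 strands, 6 crossings.
Writhe w = (#positive) - (#negative) = 3 - 3 = 0.
Computing the Kauffman bracket via state sum. There are 2^6 = 64 states.
For each crossing: s=0 is the vertical smoothing, s=1 horizontal. Crossing k contributes A^(sign_k * (1 - 2*s_k)); loop factor d = -A^2 - A^-2.
Tabulate the states by total A-exponent and number of loops L (A-exp: L × count):
  A^6: L=2 ×1
  A^4: L=1 ×3, L=3 ×3
  A^2: L=2 ×12, L=4 ×3
  A^0: L=3 ×19, L=5 ×1
  A^-2: L=4 ×15
  A^-4: L=5 ×6
  A^-6: L=6 ×1
Each group contributes A^e * Σ count * d^(L-1):
Powers of d = -A^2 - A^-2: d^2 = A^4 + 2 + A^-4; d^3 = -A^6 - 3*A^2 - 3*A^-2 - A^-6; d^4 = A^8 + 4*A^4 + 6 + 4*A^-4 + A^-8; d^5 = -A^10 - 5*A^6 - 10*A^2 - 10*A^-2 - 5*A^-6 - A^-10.
  A^6 * (d) = -A^8 - A^4
  A^4 * (3 + 3*d^2) = 3*A^8 + 9*A^4 + 3
  A^2 * (12*d + 3*d^3) = -3*A^8 - 21*A^4 - 21 - 3*A^-4
  A^0 * (19*d^2 + d^4) = A^8 + 23*A^4 + 44 + 23*A^-4 + A^-8
  A^-2 * (15*d^3) = -15*A^4 - 45 - 45*A^-4 - 15*A^-8
  A^-4 * (6*d^4) = 6*A^4 + 24 + 36*A^-4 + 24*A^-8 + 6*A^-12
  A^-6 * (d^5) = -A^4 - 5 - 10*A^-4 - 10*A^-8 - 5*A^-12 - A^-16
Summing the groups: <K> = A^-4 + A^-12 - A^-16
Normalise by the writhe: (-A^3)^(-w) = (-A^3)^(0) = 1, so f(A) = 1 * <K> = A^-4 + A^-12 - A^-16.
Substitute A = t^(-1/4), i.e. A^e → t^(-e/4): V(t) = -t^4 + t^3 + t

Answer: -t^4 + t^3 + t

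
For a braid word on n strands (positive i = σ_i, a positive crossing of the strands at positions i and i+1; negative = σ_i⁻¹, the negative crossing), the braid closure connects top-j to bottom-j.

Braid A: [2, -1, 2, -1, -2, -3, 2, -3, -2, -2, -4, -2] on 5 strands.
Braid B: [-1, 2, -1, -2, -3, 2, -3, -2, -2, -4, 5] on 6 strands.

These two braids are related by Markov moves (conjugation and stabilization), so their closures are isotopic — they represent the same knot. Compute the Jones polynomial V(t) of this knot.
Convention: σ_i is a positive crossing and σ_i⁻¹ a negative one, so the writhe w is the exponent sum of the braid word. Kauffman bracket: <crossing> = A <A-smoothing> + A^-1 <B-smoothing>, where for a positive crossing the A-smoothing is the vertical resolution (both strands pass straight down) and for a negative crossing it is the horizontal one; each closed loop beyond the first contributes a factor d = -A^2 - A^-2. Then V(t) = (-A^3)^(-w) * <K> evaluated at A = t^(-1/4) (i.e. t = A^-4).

t^-1 - 2*t^-2 + 3*t^-3 - 2*t^-4 + 3*t^-5 - 2*t^-6 + t^-7 - t^-8

Derivation:
Markov-equivalent braids have isotopic closures, hence identical knot invariants. Strip the Markov moves from each word to reach a common short braid β, then compute V(t) once on β.
Braid A: s2 s1^-1 s2 s1^-1 s2^-1 s3^-1 s2 s3^-1 s2^-1 s2^-1 s4^-1 s2^-1 on 5 strands reduces by inverse Markov moves (closure unchanged at each step):
  Deconjugate: the word is γ·β·γ⁻¹ with γ = s2 (prefix) and γ⁻¹ = s2^-1 (suffix); strip both.
  Destabilize: the word has the form β·s4^-1 where s4^-1 occurs only as the final letter (β ∈ B_4); drop it and the last strand → 4 strands.
Reduced to β = s1^-1 s2 s1^-1 s2^-1 s3^-1 s2 s3^-1 s2^-1 s2^-1 on 4 strands, 9 crossings.
Braid B: s1^-1 s2 s1^-1 s2^-1 s3^-1 s2 s3^-1 s2^-1 s2^-1 s4^-1 s5 on 6 strands reduces by inverse Markov moves (closure unchanged at each step):
  Destabilize: the word has the form β·s5 where s5 occurs only as the final letter (β ∈ B_5); drop it and the last strand → 5 strands.
  Destabilize: the word has the form β·s4^-1 where s4^-1 occurs only as the final letter (β ∈ B_4); drop it and the last strand → 4 strands.
Reduced to β = s1^-1 s2 s1^-1 s2^-1 s3^-1 s2 s3^-1 s2^-1 s2^-1 on 4 strands, 9 crossings.
Both give the same β = s1^-1 s2 s1^-1 s2^-1 s3^-1 s2 s3^-1 s2^-1 s2^-1 on 4 strands, so one state sum suffices:
Braid: s1^-1 s2 s1^-1 s2^-1 s3^-1 s2 s3^-1 s2^-1 s2^-1 on 4 strands, 9 crossings.
Writhe w = (#positive) - (#negative) = 2 - 7 = -5.
Computing the Kauffman bracket via state sum. There are 2^9 = 512 states.
Smooth each crossing (0=||, 1=⌣⌢); contribution A^(Σ sign_k(1-2s_k)) * d^(L-1).
Tabulate the states by total A-exponent and number of loops L (A-exp: L × count):
  A^9: L=5 ×1
  A^7: L=4 ×9
  A^5: L=3 ×30, L=5 ×6
  A^3: L=2 ×45, L=4 ×37, L=6 ×2
  A^1: L=1 ×27, L=3 ×78, L=5 ×21
  A^-1: L=2 ×67, L=4 ×53, L=6 ×6
  A^-3: L=1 ×12, L=3 ×53, L=5 ×18, L=7 ×1
  A^-5: L=2 ×14, L=4 ×19, L=6 ×3
  A^-7: L=3 ×6, L=5 ×3
  A^-9: L=4 ×1
Each group contributes A^e * Σ count * d^(L-1):
Powers of d = -A^2 - A^-2: d^2 = A^4 + 2 + A^-4; d^3 = -A^6 - 3*A^2 - 3*A^-2 - A^-6; d^4 = A^8 + 4*A^4 + 6 + 4*A^-4 + A^-8; d^5 = -A^10 - 5*A^6 - 10*A^2 - 10*A^-2 - 5*A^-6 - A^-10; d^6 = A^12 + 6*A^8 + 15*A^4 + 20 + 15*A^-4 + 6*A^-8 + A^-12.
  A^9 * (d^4) = A^17 + 4*A^13 + 6*A^9 + 4*A^5 + A
  A^7 * (9*d^3) = -9*A^13 - 27*A^9 - 27*A^5 - 9*A
  A^5 * (30*d^2 + 6*d^4) = 6*A^13 + 54*A^9 + 96*A^5 + 54*A + 6*A^-3
  A^3 * (45*d + 37*d^3 + 2*d^5) = -2*A^13 - 47*A^9 - 176*A^5 - 176*A - 47*A^-3 - 2*A^-7
  A^1 * (27 + 78*d^2 + 21*d^4) = 21*A^9 + 162*A^5 + 309*A + 162*A^-3 + 21*A^-7
  A^-1 * (67*d + 53*d^3 + 6*d^5) = -6*A^9 - 83*A^5 - 286*A - 286*A^-3 - 83*A^-7 - 6*A^-11
  A^-3 * (12 + 53*d^2 + 18*d^4 + d^6) = A^9 + 24*A^5 + 140*A + 246*A^-3 + 140*A^-7 + 24*A^-11 + A^-15
  A^-5 * (14*d + 19*d^3 + 3*d^5) = -3*A^5 - 34*A - 101*A^-3 - 101*A^-7 - 34*A^-11 - 3*A^-15
  A^-7 * (6*d^2 + 3*d^4) = 3*A + 18*A^-3 + 30*A^-7 + 18*A^-11 + 3*A^-15
  A^-9 * (d^3) = -A^-3 - 3*A^-7 - 3*A^-11 - A^-15
Summing the groups: <K> = A^17 - A^13 + 2*A^9 - 3*A^5 + 2*A - 3*A^-3 + 2*A^-7 - A^-11
Normalise by the writhe: (-A^3)^(-w) = (-A^3)^(5) = -A^15, so f(A) = -A^15 * <K> = -A^32 + A^28 - 2*A^24 + 3*A^20 - 2*A^16 + 3*A^12 - 2*A^8 + A^4.
Substitute A = t^(-1/4), i.e. A^e → t^(-e/4): V(t) = t^-1 - 2*t^-2 + 3*t^-3 - 2*t^-4 + 3*t^-5 - 2*t^-6 + t^-7 - t^-8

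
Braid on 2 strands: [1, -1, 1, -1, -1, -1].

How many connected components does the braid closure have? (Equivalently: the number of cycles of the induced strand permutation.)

Track the strand permutation on 2 strands, starting from identity.
  step 1: s1 swaps positions 1,2 -> [2 1]
  step 2: s1^-1 swaps positions 1,2 -> [1 2]
  step 3: s1 swaps positions 1,2 -> [2 1]
  step 4: s1^-1 swaps positions 1,2 -> [1 2]
  step 5: s1^-1 swaps positions 1,2 -> [2 1]
  step 6: s1^-1 swaps positions 1,2 -> [1 2]
Final permutation (position -> original strand): [1 2]
Closure components = cycle count of this permutation = 2.

Answer: 2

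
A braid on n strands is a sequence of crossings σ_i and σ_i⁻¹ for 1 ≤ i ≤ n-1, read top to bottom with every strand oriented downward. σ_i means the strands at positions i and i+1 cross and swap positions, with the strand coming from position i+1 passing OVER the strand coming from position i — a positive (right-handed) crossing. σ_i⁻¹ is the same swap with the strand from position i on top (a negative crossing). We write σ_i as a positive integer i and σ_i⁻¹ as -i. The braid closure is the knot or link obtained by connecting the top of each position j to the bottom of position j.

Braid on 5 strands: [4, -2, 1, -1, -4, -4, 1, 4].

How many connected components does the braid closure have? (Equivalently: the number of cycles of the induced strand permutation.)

3

Derivation:
Track the strand permutation on 5 strands, starting from identity.
  step 1: s4 swaps positions 4,5 -> [1 2 3 5 4]
  step 2: s2^-1 swaps positions 2,3 -> [1 3 2 5 4]
  step 3: s1 swaps positions 1,2 -> [3 1 2 5 4]
  step 4: s1^-1 swaps positions 1,2 -> [1 3 2 5 4]
  step 5: s4^-1 swaps positions 4,5 -> [1 3 2 4 5]
  step 6: s4^-1 swaps positions 4,5 -> [1 3 2 5 4]
  step 7: s1 swaps positions 1,2 -> [3 1 2 5 4]
  step 8: s4 swaps positions 4,5 -> [3 1 2 4 5]
Final permutation (position -> original strand): [3 1 2 4 5]
Closure components = cycle count of this permutation = 3.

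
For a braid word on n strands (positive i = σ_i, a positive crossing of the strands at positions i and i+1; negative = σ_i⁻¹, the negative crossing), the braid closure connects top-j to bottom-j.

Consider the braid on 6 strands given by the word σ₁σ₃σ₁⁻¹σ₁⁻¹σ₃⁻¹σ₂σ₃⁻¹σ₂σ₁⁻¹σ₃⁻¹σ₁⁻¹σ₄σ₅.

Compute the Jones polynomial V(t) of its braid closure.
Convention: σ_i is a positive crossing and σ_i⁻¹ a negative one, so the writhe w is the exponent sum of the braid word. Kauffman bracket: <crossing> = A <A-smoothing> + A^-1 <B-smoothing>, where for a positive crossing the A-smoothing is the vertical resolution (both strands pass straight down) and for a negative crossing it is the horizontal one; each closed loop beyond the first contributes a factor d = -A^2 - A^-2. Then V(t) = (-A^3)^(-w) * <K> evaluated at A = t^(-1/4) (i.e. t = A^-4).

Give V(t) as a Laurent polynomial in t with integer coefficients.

The presented braid s1 s3 s1^-1 s1^-1 s3^-1 s2 s3^-1 s2 s1^-1 s3^-1 s1^-1 s4 s5 on 6 strands reduces by inverse Markov moves (closure unchanged at each step):
  Destabilize: the word has the form β·s5 where s5 occurs only as the final letter (β ∈ B_5); drop it and the last strand → 5 strands.
  Destabilize: the word has the form β·s4 where s4 occurs only as the final letter (β ∈ B_4); drop it and the last strand → 4 strands.
  Deconjugate: the word is γ·β·γ⁻¹ with γ = s1 s3 (prefix) and γ⁻¹ = s3^-1 s1^-1 (suffix); strip both.
Reduced to β = s1^-1 s1^-1 s3^-1 s2 s3^-1 s2 s1^-1 on 4 strands, 7 crossings.
Compute on β:
Braid: s1^-1 s1^-1 s3^-1 s2 s3^-1 s2 s1^-1 on 4 strands, 7 crossings.
Writhe w = (#positive) - (#negative) = 2 - 5 = -3.
State-sum expansion of <K>. There are 2^7 = 128 states.
For each crossing: s=0 is the vertical smoothing, s=1 horizontal. Crossing k contributes A^(sign_k * (1 - 2*s_k)); loop factor d = -A^2 - A^-2.
Tabulate the states by total A-exponent and number of loops L (A-exp: L × count):
  A^7: L=5 ×1
  A^5: L=4 ×7
  A^3: L=3 ×20, L=5 ×1
  A^1: L=2 ×27, L=4 ×8
  A^-1: L=1 ×15, L=3 ×19, L=5 ×1
  A^-3: L=2 ×17, L=4 ×4
  A^-5: L=3 ×7
  A^-7: L=4 ×1
Each group contributes A^e * Σ count * d^(L-1):
Powers of d = -A^2 - A^-2: d^2 = A^4 + 2 + A^-4; d^3 = -A^6 - 3*A^2 - 3*A^-2 - A^-6; d^4 = A^8 + 4*A^4 + 6 + 4*A^-4 + A^-8.
  A^7 * (d^4) = A^15 + 4*A^11 + 6*A^7 + 4*A^3 + A^-1
  A^5 * (7*d^3) = -7*A^11 - 21*A^7 - 21*A^3 - 7*A^-1
  A^3 * (20*d^2 + d^4) = A^11 + 24*A^7 + 46*A^3 + 24*A^-1 + A^-5
  A^1 * (27*d + 8*d^3) = -8*A^7 - 51*A^3 - 51*A^-1 - 8*A^-5
  A^-1 * (15 + 19*d^2 + d^4) = A^7 + 23*A^3 + 59*A^-1 + 23*A^-5 + A^-9
  A^-3 * (17*d + 4*d^3) = -4*A^3 - 29*A^-1 - 29*A^-5 - 4*A^-9
  A^-5 * (7*d^2) = 7*A^-1 + 14*A^-5 + 7*A^-9
  A^-7 * (d^3) = -A^-1 - 3*A^-5 - 3*A^-9 - A^-13
Summing the groups: <K> = A^15 - 2*A^11 + 2*A^7 - 3*A^3 + 3*A^-1 - 2*A^-5 + A^-9 - A^-13
Normalise by the writhe: (-A^3)^(-w) = (-A^3)^(3) = -A^9, so f(A) = -A^9 * <K> = -A^24 + 2*A^20 - 2*A^16 + 3*A^12 - 3*A^8 + 2*A^4 - 1 + A^-4.
Substitute A = t^(-1/4), i.e. A^e → t^(-e/4): V(t) = t - 1 + 2*t^-1 - 3*t^-2 + 3*t^-3 - 2*t^-4 + 2*t^-5 - t^-6

Answer: t - 1 + 2*t^-1 - 3*t^-2 + 3*t^-3 - 2*t^-4 + 2*t^-5 - t^-6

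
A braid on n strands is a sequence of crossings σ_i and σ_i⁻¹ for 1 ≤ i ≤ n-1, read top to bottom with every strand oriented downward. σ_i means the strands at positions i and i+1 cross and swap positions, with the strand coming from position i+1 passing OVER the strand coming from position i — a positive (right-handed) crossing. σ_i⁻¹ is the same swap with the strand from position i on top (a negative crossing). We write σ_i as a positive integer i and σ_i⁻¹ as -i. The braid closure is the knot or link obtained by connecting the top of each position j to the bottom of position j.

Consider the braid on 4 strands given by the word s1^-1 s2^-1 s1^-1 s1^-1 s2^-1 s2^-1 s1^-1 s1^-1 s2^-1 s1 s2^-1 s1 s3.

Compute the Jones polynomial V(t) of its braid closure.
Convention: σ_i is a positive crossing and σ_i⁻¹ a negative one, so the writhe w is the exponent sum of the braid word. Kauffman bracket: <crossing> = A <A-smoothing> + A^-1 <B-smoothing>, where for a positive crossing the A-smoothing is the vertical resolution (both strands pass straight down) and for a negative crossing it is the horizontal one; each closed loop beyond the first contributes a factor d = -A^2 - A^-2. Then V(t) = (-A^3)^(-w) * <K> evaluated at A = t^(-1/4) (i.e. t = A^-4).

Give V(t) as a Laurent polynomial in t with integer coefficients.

The presented braid s1^-1 s2^-1 s1^-1 s1^-1 s2^-1 s2^-1 s1^-1 s1^-1 s2^-1 s1 s2^-1 s1 s3 on 4 strands reduces by inverse Markov moves (closure unchanged at each step):
  Destabilize: the word has the form β·s3 where s3 occurs only as the final letter (β ∈ B_3); drop it and the last strand → 3 strands.
  Deconjugate: the word is γ·β·γ⁻¹ with γ = s1^-1 (prefix) and γ⁻¹ = s1 (suffix); strip both.
Reduced to β = s2^-1 s1^-1 s1^-1 s2^-1 s2^-1 s1^-1 s1^-1 s2^-1 s1 s2^-1 on 3 strands, 10 crossings.
Compute on β:
Braid: s2^-1 s1^-1 s1^-1 s2^-1 s2^-1 s1^-1 s1^-1 s2^-1 s1 s2^-1 on 3 strands, 10 crossings.
Writhe w = (#positive) - (#negative) = 1 - 9 = -8.
Enumerate smoothing states for the bracket polynomial. There are 2^10 = 1024 states.
Smooth each crossing (0=||, 1=⌣⌢); contribution A^(Σ sign_k(1-2s_k)) * d^(L-1).
Tabulate the states by total A-exponent and number of loops L (A-exp: L × count):
  A^10: L=6 ×1
  A^8: L=5 ×10
  A^6: L=4 ×41, L=6 ×4
  A^4: L=3 ×86, L=5 ×34
  A^2: L=2 ×92, L=4 ×114, L=6 ×4
  A^0: L=1 ×40, L=3 ×185, L=5 ×27
  A^-2: L=2 ×142, L=4 ×67, L=6 ×1
  A^-4: L=1 ×40, L=3 ×76, L=5 ×4
  A^-6: L=2 ×39, L=4 ×6
  A^-8: L=1 ×5, L=3 ×5
  A^-10: L=2 ×1
Each group contributes A^e * Σ count * d^(L-1):
Powers of d = -A^2 - A^-2: d^2 = A^4 + 2 + A^-4; d^3 = -A^6 - 3*A^2 - 3*A^-2 - A^-6; d^4 = A^8 + 4*A^4 + 6 + 4*A^-4 + A^-8; d^5 = -A^10 - 5*A^6 - 10*A^2 - 10*A^-2 - 5*A^-6 - A^-10.
  A^10 * (d^5) = -A^20 - 5*A^16 - 10*A^12 - 10*A^8 - 5*A^4 - 1
  A^8 * (10*d^4) = 10*A^16 + 40*A^12 + 60*A^8 + 40*A^4 + 10
  A^6 * (41*d^3 + 4*d^5) = -4*A^16 - 61*A^12 - 163*A^8 - 163*A^4 - 61 - 4*A^-4
  A^4 * (86*d^2 + 34*d^4) = 34*A^12 + 222*A^8 + 376*A^4 + 222 + 34*A^-4
  A^2 * (92*d + 114*d^3 + 4*d^5) = -4*A^12 - 134*A^8 - 474*A^4 - 474 - 134*A^-4 - 4*A^-8
  A^0 * (40 + 185*d^2 + 27*d^4) = 27*A^8 + 293*A^4 + 572 + 293*A^-4 + 27*A^-8
  A^-2 * (142*d + 67*d^3 + d^5) = -A^8 - 72*A^4 - 353 - 353*A^-4 - 72*A^-8 - A^-12
  A^-4 * (40 + 76*d^2 + 4*d^4) = 4*A^4 + 92 + 216*A^-4 + 92*A^-8 + 4*A^-12
  A^-6 * (39*d + 6*d^3) = -6 - 57*A^-4 - 57*A^-8 - 6*A^-12
  A^-8 * (5 + 5*d^2) = 5*A^-4 + 15*A^-8 + 5*A^-12
  A^-10 * (d) = -A^-8 - A^-12
Summing the groups: <K> = -A^20 + A^16 - A^12 + A^8 - A^4 + 1 + A^-12
Normalise by the writhe: (-A^3)^(-w) = (-A^3)^(8) = A^24, so f(A) = A^24 * <K> = -A^44 + A^40 - A^36 + A^32 - A^28 + A^24 + A^12.
Substitute A = t^(-1/4), i.e. A^e → t^(-e/4): V(t) = t^-3 + t^-6 - t^-7 + t^-8 - t^-9 + t^-10 - t^-11

Answer: t^-3 + t^-6 - t^-7 + t^-8 - t^-9 + t^-10 - t^-11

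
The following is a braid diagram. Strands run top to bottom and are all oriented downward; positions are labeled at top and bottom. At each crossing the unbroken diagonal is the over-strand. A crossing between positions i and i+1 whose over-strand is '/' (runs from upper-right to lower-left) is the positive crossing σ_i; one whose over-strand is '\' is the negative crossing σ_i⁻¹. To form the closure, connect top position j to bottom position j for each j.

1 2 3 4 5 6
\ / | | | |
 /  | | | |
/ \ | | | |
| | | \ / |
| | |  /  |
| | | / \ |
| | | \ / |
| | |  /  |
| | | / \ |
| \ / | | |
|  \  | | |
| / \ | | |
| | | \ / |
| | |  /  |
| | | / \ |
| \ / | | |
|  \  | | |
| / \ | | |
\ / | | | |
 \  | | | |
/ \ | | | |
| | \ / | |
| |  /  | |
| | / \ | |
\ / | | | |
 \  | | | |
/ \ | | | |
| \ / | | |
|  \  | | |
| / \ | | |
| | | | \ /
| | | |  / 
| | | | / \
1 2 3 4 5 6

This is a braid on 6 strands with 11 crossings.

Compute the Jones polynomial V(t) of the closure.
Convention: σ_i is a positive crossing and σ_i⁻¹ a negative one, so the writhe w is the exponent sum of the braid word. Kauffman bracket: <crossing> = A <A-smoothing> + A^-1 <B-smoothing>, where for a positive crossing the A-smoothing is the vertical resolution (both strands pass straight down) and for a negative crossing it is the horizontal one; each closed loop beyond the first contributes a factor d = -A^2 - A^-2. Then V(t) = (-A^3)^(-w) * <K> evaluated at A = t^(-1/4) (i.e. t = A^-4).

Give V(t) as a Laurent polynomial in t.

Reading the diagram top to bottom ('/'-over between positions i,i+1 = s_i, '\'-over = s_i^-1): braid word = s1 s4 s4 s2^-1 s4 s2^-1 s1^-1 s3 s1^-1 s2^-1 s5.
The presented braid s1 s4 s4 s2^-1 s4 s2^-1 s1^-1 s3 s1^-1 s2^-1 s5 on 6 strands reduces by inverse Markov moves (closure unchanged at each step):
  Destabilize: the word has the form β·s5 where s5 occurs only as the final letter (β ∈ B_5); drop it and the last strand → 5 strands.
Reduced to β = s1 s4 s4 s2^-1 s4 s2^-1 s1^-1 s3 s1^-1 s2^-1 on 5 strands, 10 crossings.
Compute on β:
Braid: s1 s4 s4 s2^-1 s4 s2^-1 s1^-1 s3 s1^-1 s2^-1 on 5 strands, 10 crossings.
Writhe w = (#positive) - (#negative) = 5 - 5 = 0.
Computing the Kauffman bracket via state sum. There are 2^10 = 1024 states.
Each crossing splits two ways (0=vertical, 1=horizontal). The state's weight is A^(#A-smoothings - #B-smoothings) * d^(loops - 1).
Tabulate the states by total A-exponent and number of loops L (A-exp: L × count):
  A^10: L=6 ×1
  A^8: L=5 ×10
  A^6: L=4 ×40, L=6 ×5
  A^4: L=3 ×80, L=5 ×39, L=7 ×1
  A^2: L=2 ×79, L=4 ×117, L=6 ×14
  A^0: L=1 ×30, L=3 ×158, L=5 ×62, L=7 ×2
  A^-2: L=2 ×84, L=4 ×111, L=6 ×15
  A^-4: L=1 ×9, L=3 ×74, L=5 ×36, L=7 ×1
  A^-6: L=2 ×12, L=4 ×29, L=6 ×4
  A^-8: L=3 ×6, L=5 ×4
  A^-10: L=4 ×1
Each group contributes A^e * Σ count * d^(L-1):
Powers of d = -A^2 - A^-2: d^2 = A^4 + 2 + A^-4; d^3 = -A^6 - 3*A^2 - 3*A^-2 - A^-6; d^4 = A^8 + 4*A^4 + 6 + 4*A^-4 + A^-8; d^5 = -A^10 - 5*A^6 - 10*A^2 - 10*A^-2 - 5*A^-6 - A^-10; d^6 = A^12 + 6*A^8 + 15*A^4 + 20 + 15*A^-4 + 6*A^-8 + A^-12.
  A^10 * (d^5) = -A^20 - 5*A^16 - 10*A^12 - 10*A^8 - 5*A^4 - 1
  A^8 * (10*d^4) = 10*A^16 + 40*A^12 + 60*A^8 + 40*A^4 + 10
  A^6 * (40*d^3 + 5*d^5) = -5*A^16 - 65*A^12 - 170*A^8 - 170*A^4 - 65 - 5*A^-4
  A^4 * (80*d^2 + 39*d^4 + d^6) = A^16 + 45*A^12 + 251*A^8 + 414*A^4 + 251 + 45*A^-4 + A^-8
  A^2 * (79*d + 117*d^3 + 14*d^5) = -14*A^12 - 187*A^8 - 570*A^4 - 570 - 187*A^-4 - 14*A^-8
  A^0 * (30 + 158*d^2 + 62*d^4 + 2*d^6) = 2*A^12 + 74*A^8 + 436*A^4 + 758 + 436*A^-4 + 74*A^-8 + 2*A^-12
  A^-2 * (84*d + 111*d^3 + 15*d^5) = -15*A^8 - 186*A^4 - 567 - 567*A^-4 - 186*A^-8 - 15*A^-12
  A^-4 * (9 + 74*d^2 + 36*d^4 + d^6) = A^8 + 42*A^4 + 233 + 393*A^-4 + 233*A^-8 + 42*A^-12 + A^-16
  A^-6 * (12*d + 29*d^3 + 4*d^5) = -4*A^4 - 49 - 139*A^-4 - 139*A^-8 - 49*A^-12 - 4*A^-16
  A^-8 * (6*d^2 + 4*d^4) = 4 + 22*A^-4 + 36*A^-8 + 22*A^-12 + 4*A^-16
  A^-10 * (d^3) = -A^-4 - 3*A^-8 - 3*A^-12 - A^-16
Summing the groups: <K> = -A^20 + A^16 - 2*A^12 + 4*A^8 - 3*A^4 + 4 - 3*A^-4 + 2*A^-8 - A^-12
Normalise by the writhe: (-A^3)^(-w) = (-A^3)^(0) = 1, so f(A) = 1 * <K> = -A^20 + A^16 - 2*A^12 + 4*A^8 - 3*A^4 + 4 - 3*A^-4 + 2*A^-8 - A^-12.
Substitute A = t^(-1/4), i.e. A^e → t^(-e/4): V(t) = -t^3 + 2*t^2 - 3*t + 4 - 3*t^-1 + 4*t^-2 - 2*t^-3 + t^-4 - t^-5

Answer: -t^3 + 2*t^2 - 3*t + 4 - 3*t^-1 + 4*t^-2 - 2*t^-3 + t^-4 - t^-5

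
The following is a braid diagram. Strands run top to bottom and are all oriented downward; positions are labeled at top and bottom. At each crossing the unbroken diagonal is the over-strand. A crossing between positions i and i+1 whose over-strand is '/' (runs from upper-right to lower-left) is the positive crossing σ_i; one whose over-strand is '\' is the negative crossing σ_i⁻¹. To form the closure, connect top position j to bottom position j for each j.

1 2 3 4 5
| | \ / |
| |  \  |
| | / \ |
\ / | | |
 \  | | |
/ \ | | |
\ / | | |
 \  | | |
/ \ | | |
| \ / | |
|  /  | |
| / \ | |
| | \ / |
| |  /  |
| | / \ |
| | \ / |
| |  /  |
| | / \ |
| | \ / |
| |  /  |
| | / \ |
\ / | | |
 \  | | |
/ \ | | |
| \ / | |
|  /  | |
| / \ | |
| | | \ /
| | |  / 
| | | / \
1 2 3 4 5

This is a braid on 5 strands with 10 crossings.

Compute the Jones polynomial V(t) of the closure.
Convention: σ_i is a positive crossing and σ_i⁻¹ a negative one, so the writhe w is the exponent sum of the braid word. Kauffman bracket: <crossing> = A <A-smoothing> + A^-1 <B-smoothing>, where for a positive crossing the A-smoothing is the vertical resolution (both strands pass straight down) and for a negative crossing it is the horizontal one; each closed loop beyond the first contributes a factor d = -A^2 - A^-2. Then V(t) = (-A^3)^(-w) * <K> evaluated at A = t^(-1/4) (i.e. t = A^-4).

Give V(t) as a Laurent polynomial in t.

-t^5 + 2*t^4 - 3*t^3 + 4*t^2 - 4*t + 5 - 3*t^-1 + 2*t^-2 - t^-3

Derivation:
Reading the diagram top to bottom ('/'-over between positions i,i+1 = s_i, '\'-over = s_i^-1): braid word = s3^-1 s1^-1 s1^-1 s2 s3 s3 s3 s1^-1 s2 s4.
The presented braid s3^-1 s1^-1 s1^-1 s2 s3 s3 s3 s1^-1 s2 s4 on 5 strands reduces by inverse Markov moves (closure unchanged at each step):
  Destabilize: the word has the form β·s4 where s4 occurs only as the final letter (β ∈ B_4); drop it and the last strand → 4 strands.
Reduced to β = s3^-1 s1^-1 s1^-1 s2 s3 s3 s3 s1^-1 s2 on 4 strands, 9 crossings.
Compute on β:
Braid: s3^-1 s1^-1 s1^-1 s2 s3 s3 s3 s1^-1 s2 on 4 strands, 9 crossings.
Writhe w = (#positive) - (#negative) = 5 - 4 = 1.
State-sum expansion of <K>. There are 2^9 = 512 states.
Smooth each crossing (0=||, 1=⌣⌢); contribution A^(Σ sign_k(1-2s_k)) * d^(L-1).
Tabulate the states by total A-exponent and number of loops L (A-exp: L × count):
  A^9: L=4 ×1
  A^7: L=3 ×5, L=5 ×4
  A^5: L=2 ×10, L=4 ×23, L=6 ×3
  A^3: L=1 ×8, L=3 ×57, L=5 ×18, L=7 ×1
  A^1: L=2 ×70, L=4 ×50, L=6 ×6
  A^-1: L=1 ×33, L=3 ×75, L=5 ×18
  A^-3: L=2 ×51, L=4 ×32, L=6 ×1
  A^-5: L=3 ×32, L=5 ×4
  A^-7: L=4 ×9
  A^-9: L=5 ×1
Each group contributes A^e * Σ count * d^(L-1):
Powers of d = -A^2 - A^-2: d^2 = A^4 + 2 + A^-4; d^3 = -A^6 - 3*A^2 - 3*A^-2 - A^-6; d^4 = A^8 + 4*A^4 + 6 + 4*A^-4 + A^-8; d^5 = -A^10 - 5*A^6 - 10*A^2 - 10*A^-2 - 5*A^-6 - A^-10; d^6 = A^12 + 6*A^8 + 15*A^4 + 20 + 15*A^-4 + 6*A^-8 + A^-12.
  A^9 * (d^3) = -A^15 - 3*A^11 - 3*A^7 - A^3
  A^7 * (5*d^2 + 4*d^4) = 4*A^15 + 21*A^11 + 34*A^7 + 21*A^3 + 4*A^-1
  A^5 * (10*d + 23*d^3 + 3*d^5) = -3*A^15 - 38*A^11 - 109*A^7 - 109*A^3 - 38*A^-1 - 3*A^-5
  A^3 * (8 + 57*d^2 + 18*d^4 + d^6) = A^15 + 24*A^11 + 144*A^7 + 250*A^3 + 144*A^-1 + 24*A^-5 + A^-9
  A^1 * (70*d + 50*d^3 + 6*d^5) = -6*A^11 - 80*A^7 - 280*A^3 - 280*A^-1 - 80*A^-5 - 6*A^-9
  A^-1 * (33 + 75*d^2 + 18*d^4) = 18*A^7 + 147*A^3 + 291*A^-1 + 147*A^-5 + 18*A^-9
  A^-3 * (51*d + 32*d^3 + d^5) = -A^7 - 37*A^3 - 157*A^-1 - 157*A^-5 - 37*A^-9 - A^-13
  A^-5 * (32*d^2 + 4*d^4) = 4*A^3 + 48*A^-1 + 88*A^-5 + 48*A^-9 + 4*A^-13
  A^-7 * (9*d^3) = -9*A^-1 - 27*A^-5 - 27*A^-9 - 9*A^-13
  A^-9 * (d^4) = A^-1 + 4*A^-5 + 6*A^-9 + 4*A^-13 + A^-17
Summing the groups: <K> = A^15 - 2*A^11 + 3*A^7 - 5*A^3 + 4*A^-1 - 4*A^-5 + 3*A^-9 - 2*A^-13 + A^-17
Normalise by the writhe: (-A^3)^(-w) = (-A^3)^(-1) = -A^-3, so f(A) = -A^-3 * <K> = -A^12 + 2*A^8 - 3*A^4 + 5 - 4*A^-4 + 4*A^-8 - 3*A^-12 + 2*A^-16 - A^-20.
Substitute A = t^(-1/4), i.e. A^e → t^(-e/4): V(t) = -t^5 + 2*t^4 - 3*t^3 + 4*t^2 - 4*t + 5 - 3*t^-1 + 2*t^-2 - t^-3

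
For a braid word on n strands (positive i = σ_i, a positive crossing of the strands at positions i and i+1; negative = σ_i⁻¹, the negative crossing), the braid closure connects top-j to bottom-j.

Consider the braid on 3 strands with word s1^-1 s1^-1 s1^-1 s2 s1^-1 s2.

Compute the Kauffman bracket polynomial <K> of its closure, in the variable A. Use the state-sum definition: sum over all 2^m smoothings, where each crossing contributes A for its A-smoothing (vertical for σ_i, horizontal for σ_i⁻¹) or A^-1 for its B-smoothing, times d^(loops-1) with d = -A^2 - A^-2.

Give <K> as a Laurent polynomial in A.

A^14 - 2*A^10 + 2*A^6 - 2*A^2 + 2*A^-2 - A^-6 + A^-10

Derivation:
Braid: s1^-1 s1^-1 s1^-1 s2 s1^-1 s2 on 3 strands, 6 crossings.
Writhe w = (#positive) - (#negative) = 2 - 4 = -2.
Computing the Kauffman bracket via state sum. There are 2^6 = 64 states.
Smooth each crossing (0=||, 1=⌣⌢); contribution A^(Σ sign_k(1-2s_k)) * d^(L-1).
Tabulate the states by total A-exponent and number of loops L (A-exp: L × count):
  A^6: L=5 ×1
  A^4: L=4 ×6
  A^2: L=3 ×15
  A^0: L=2 ×19, L=4 ×1
  A^-2: L=1 ×11, L=3 ×4
  A^-4: L=2 ×6
  A^-6: L=3 ×1
Each group contributes A^e * Σ count * d^(L-1):
Powers of d = -A^2 - A^-2: d^2 = A^4 + 2 + A^-4; d^3 = -A^6 - 3*A^2 - 3*A^-2 - A^-6; d^4 = A^8 + 4*A^4 + 6 + 4*A^-4 + A^-8.
  A^6 * (d^4) = A^14 + 4*A^10 + 6*A^6 + 4*A^2 + A^-2
  A^4 * (6*d^3) = -6*A^10 - 18*A^6 - 18*A^2 - 6*A^-2
  A^2 * (15*d^2) = 15*A^6 + 30*A^2 + 15*A^-2
  A^0 * (19*d + d^3) = -A^6 - 22*A^2 - 22*A^-2 - A^-6
  A^-2 * (11 + 4*d^2) = 4*A^2 + 19*A^-2 + 4*A^-6
  A^-4 * (6*d) = -6*A^-2 - 6*A^-6
  A^-6 * (d^2) = A^-2 + 2*A^-6 + A^-10
Summing the groups: <K> = A^14 - 2*A^10 + 2*A^6 - 2*A^2 + 2*A^-2 - A^-6 + A^-10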